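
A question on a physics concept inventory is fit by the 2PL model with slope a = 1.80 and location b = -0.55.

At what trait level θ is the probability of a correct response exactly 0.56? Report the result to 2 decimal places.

-0.42

P(θ) = 1 / (1 + exp(−a(θ − b)))
logit = ln(0.5600/0.4400) = 0.2412
θ = b + logit/(a) = -0.55 + 0.2412/1.8000 = -0.4160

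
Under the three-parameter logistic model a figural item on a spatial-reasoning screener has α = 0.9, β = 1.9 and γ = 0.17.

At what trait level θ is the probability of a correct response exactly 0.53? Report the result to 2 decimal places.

P(θ) = γ + (1 − γ) · 1 / (1 + exp(−α(θ − β)))
Remove guessing floor: (0.53 − 0.17)/(1 − 0.17) = 0.4337
logit = ln(0.4337/0.5663) = -0.2666
θ = β + logit/(α) = 1.9 + (-0.2666)/0.9000 = 1.6037

1.60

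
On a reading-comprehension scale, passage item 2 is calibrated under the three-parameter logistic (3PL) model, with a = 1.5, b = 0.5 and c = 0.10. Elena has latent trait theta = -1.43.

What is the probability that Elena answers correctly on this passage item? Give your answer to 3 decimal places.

P(theta) = c + (1 − c) · 1 / (1 + exp(−a(theta − b)))
Exponent: 1.5 × (-1.43 − 0.5) = -2.8950
1/(1 + e^{2.8950}) = 0.0524
P = 0.10 + 0.90 × 0.0524 = 0.1472

0.147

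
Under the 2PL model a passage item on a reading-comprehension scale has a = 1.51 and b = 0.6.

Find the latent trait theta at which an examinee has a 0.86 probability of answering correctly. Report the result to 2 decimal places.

P(theta) = 1 / (1 + exp(−a(theta − b)))
logit = ln(0.8600/0.1400) = 1.8153
theta = b + logit/(a) = 0.6 + 1.8153/1.5100 = 1.8022

1.80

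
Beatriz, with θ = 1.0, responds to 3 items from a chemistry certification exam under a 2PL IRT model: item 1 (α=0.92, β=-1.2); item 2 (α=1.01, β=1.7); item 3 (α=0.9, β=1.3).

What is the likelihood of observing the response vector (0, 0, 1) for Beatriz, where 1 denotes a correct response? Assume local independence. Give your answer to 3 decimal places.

0.034

P(θ) = 1 / (1 + exp(−α(θ − β)))
P_1 = 1/(1+e^{-2.0240}) = 0.8833
P_2 = 1/(1+e^{0.7070}) = 0.3303
P_3 = 1/(1+e^{0.2700}) = 0.4329
L = (1−P_1) × (1−P_2) × P_3 = 0.1167 × 0.6697 × 0.4329 = 0.03384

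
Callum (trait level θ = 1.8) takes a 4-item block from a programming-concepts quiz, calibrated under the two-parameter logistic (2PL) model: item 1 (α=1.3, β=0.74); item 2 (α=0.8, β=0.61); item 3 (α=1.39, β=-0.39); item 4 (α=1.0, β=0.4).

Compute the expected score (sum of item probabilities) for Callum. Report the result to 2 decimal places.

3.28

P(θ) = 1 / (1 + exp(−α(θ − β)))
P_1 = 1/(1+e^{-1.3780}) = 0.7987
P_2 = 1/(1+e^{-0.9520}) = 0.7215
P_3 = 1/(1+e^{-3.0441}) = 0.9545
P_4 = 1/(1+e^{-1.4000}) = 0.8022
E[score] = 0.7987 + 0.7215 + 0.9545 + 0.8022 = 3.2769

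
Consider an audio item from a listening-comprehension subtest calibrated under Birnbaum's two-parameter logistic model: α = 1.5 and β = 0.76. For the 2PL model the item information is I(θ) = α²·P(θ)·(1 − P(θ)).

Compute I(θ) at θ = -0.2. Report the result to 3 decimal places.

P = 1/(1+e^{1.4400}) = 0.1915
P(1−P) = 0.1915 × 0.8085 = 0.1549
I = α² × P(1−P) = 1.5² × 0.1549 = 0.34843

0.348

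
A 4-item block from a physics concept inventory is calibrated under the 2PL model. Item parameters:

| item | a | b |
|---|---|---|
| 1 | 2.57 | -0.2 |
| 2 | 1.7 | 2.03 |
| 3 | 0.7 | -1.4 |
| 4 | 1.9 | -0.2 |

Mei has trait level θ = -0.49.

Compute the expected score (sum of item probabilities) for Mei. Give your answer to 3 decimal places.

P(θ) = 1 / (1 + exp(−a(θ − b)))
P_1 = 1/(1+e^{0.7453}) = 0.3218
P_2 = 1/(1+e^{4.2840}) = 0.0136
P_3 = 1/(1+e^{-0.6370}) = 0.6541
P_4 = 1/(1+e^{0.5510}) = 0.3656
E[score] = 0.3218 + 0.0136 + 0.6541 + 0.3656 = 1.3552

1.355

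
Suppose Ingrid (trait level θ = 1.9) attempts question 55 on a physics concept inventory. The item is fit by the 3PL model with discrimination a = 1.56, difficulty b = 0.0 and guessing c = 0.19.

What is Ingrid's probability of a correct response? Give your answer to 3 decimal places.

P(θ) = c + (1 − c) · 1 / (1 + exp(−a(θ − b)))
Exponent: 1.56 × (1.9 − 0.0) = 2.9640
1/(1 + e^{-2.9640}) = 0.9509
P = 0.19 + 0.81 × 0.9509 = 0.9602

0.960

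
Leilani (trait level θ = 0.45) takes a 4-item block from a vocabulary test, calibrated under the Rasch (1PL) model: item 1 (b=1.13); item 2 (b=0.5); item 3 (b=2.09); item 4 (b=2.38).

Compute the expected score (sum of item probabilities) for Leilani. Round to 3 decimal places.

P(θ) = 1 / (1 + exp(−(θ − b)))
P_1 = 1/(1+e^{0.6800}) = 0.3363
P_2 = 1/(1+e^{0.0500}) = 0.4875
P_3 = 1/(1+e^{1.6400}) = 0.1625
P_4 = 1/(1+e^{1.9300}) = 0.1268
E[score] = 0.3363 + 0.4875 + 0.1625 + 0.1268 = 1.1130

1.113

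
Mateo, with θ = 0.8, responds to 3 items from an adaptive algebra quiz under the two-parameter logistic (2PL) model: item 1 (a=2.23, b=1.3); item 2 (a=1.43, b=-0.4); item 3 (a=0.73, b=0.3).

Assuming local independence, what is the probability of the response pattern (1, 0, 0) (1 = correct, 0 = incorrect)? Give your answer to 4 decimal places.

0.0154

P(θ) = 1 / (1 + exp(−a(θ − b)))
P_1 = 1/(1+e^{1.1150}) = 0.2469
P_2 = 1/(1+e^{-1.7160}) = 0.8476
P_3 = 1/(1+e^{-0.3650}) = 0.5903
L = P_1 × (1−P_2) × (1−P_3) = 0.2469 × 0.1524 × 0.4097 = 0.01542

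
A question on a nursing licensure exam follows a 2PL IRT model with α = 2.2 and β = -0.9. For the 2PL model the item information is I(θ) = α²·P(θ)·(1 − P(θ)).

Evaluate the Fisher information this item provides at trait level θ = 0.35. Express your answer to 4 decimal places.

P = 1/(1+e^{-2.7500}) = 0.9399
P(1−P) = 0.9399 × 0.0601 = 0.0565
I = α² × P(1−P) = 2.2² × 0.0565 = 0.27335

0.2733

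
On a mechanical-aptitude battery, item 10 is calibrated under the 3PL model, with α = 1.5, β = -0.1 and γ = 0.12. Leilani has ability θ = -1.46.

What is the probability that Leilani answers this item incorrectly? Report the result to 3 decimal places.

0.779

P(θ) = γ + (1 − γ) · 1 / (1 + exp(−α(θ − β)))
Exponent: 1.5 × (-1.46 − (-0.1)) = -2.0400
1/(1 + e^{2.0400}) = 0.1151
P = 0.12 + 0.88 × 0.1151 = 0.2213
P(incorrect) = 1 − 0.2213 = 0.7787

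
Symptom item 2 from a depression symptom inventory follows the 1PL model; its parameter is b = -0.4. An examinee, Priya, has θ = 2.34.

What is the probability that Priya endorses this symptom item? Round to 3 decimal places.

P(θ) = 1 / (1 + exp(−(θ − b)))
Exponent: (2.34 − (-0.4)) = 2.7400
1/(1 + e^{-2.7400}) = 0.9393
P = 0.9393

0.939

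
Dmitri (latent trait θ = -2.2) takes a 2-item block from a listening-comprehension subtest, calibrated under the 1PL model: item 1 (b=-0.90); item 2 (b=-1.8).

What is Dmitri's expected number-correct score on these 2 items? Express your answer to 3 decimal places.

0.615

P(θ) = 1 / (1 + exp(−(θ − b)))
P_1 = 1/(1+e^{1.3000}) = 0.2142
P_2 = 1/(1+e^{0.4000}) = 0.4013
E[score] = 0.2142 + 0.4013 = 0.6155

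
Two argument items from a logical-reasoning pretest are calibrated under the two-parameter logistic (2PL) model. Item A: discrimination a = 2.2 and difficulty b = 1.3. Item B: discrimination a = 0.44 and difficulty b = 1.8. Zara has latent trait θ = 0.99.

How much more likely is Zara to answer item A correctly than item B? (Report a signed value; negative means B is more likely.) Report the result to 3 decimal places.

-0.076

P(θ) = 1 / (1 + exp(−a(θ − b)))
P_A = 0.3358
P_B = 0.4118
P_A − P_B = -0.0760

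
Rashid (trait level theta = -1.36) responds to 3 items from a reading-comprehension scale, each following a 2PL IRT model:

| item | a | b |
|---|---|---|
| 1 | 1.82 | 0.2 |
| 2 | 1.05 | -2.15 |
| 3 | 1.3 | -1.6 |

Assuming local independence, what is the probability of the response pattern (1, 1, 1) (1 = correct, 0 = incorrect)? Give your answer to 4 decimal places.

P(theta) = 1 / (1 + exp(−a(theta − b)))
P_1 = 1/(1+e^{2.8392}) = 0.0552
P_2 = 1/(1+e^{-0.8295}) = 0.6962
P_3 = 1/(1+e^{-0.3120}) = 0.5774
L = P_1 × P_2 × P_3 = 0.0552 × 0.6962 × 0.5774 = 0.02221

0.0222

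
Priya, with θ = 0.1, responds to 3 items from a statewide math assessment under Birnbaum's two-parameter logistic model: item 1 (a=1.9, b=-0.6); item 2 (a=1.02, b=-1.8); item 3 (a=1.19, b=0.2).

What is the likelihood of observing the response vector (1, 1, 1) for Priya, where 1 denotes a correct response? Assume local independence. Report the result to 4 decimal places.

0.3251

P(θ) = 1 / (1 + exp(−a(θ − b)))
P_1 = 1/(1+e^{-1.3300}) = 0.7908
P_2 = 1/(1+e^{-1.9380}) = 0.8741
P_3 = 1/(1+e^{0.1190}) = 0.4703
L = P_1 × P_2 × P_3 = 0.7908 × 0.8741 × 0.4703 = 0.32511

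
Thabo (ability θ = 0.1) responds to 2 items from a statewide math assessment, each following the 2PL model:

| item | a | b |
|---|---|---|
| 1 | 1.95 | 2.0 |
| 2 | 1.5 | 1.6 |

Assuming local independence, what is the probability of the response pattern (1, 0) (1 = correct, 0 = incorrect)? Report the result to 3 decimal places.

0.022

P(θ) = 1 / (1 + exp(−a(θ − b)))
P_1 = 1/(1+e^{3.7050}) = 0.0240
P_2 = 1/(1+e^{2.2500}) = 0.0953
L = P_1 × (1−P_2) = 0.0240 × 0.9047 = 0.02172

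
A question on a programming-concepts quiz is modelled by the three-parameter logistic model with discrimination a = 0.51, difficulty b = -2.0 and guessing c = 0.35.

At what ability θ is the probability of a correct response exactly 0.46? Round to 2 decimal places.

-5.12

P(θ) = c + (1 − c) · 1 / (1 + exp(−a(θ − b)))
Remove guessing floor: (0.46 − 0.35)/(1 − 0.35) = 0.1692
logit = ln(0.1692/0.8308) = -1.5911
θ = b + logit/(a) = -2.0 + (-1.5911)/0.5100 = -5.1198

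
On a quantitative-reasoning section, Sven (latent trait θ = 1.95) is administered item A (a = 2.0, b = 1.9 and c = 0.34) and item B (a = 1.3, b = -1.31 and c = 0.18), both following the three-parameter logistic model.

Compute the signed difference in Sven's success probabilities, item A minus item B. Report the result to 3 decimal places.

P(θ) = c + (1 − c) · 1 / (1 + exp(−a(θ − b)))
P_A = 0.6865
P_B = 0.9883
P_A − P_B = -0.3018

-0.302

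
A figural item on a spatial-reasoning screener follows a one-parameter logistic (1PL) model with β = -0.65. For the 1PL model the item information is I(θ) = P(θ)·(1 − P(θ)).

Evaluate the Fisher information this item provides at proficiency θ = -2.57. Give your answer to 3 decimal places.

0.112

P = 1/(1+e^{1.9200}) = 0.1279
P(1−P) = 0.1279 × 0.8721 = 0.1115
I = P(1−P) = 0.11151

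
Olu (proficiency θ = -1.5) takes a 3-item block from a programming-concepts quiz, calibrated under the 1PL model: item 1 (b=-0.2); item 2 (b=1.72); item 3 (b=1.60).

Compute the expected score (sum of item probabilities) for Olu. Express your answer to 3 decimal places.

P(θ) = 1 / (1 + exp(−(θ − b)))
P_1 = 1/(1+e^{1.3000}) = 0.2142
P_2 = 1/(1+e^{3.2200}) = 0.0384
P_3 = 1/(1+e^{3.1000}) = 0.0431
E[score] = 0.2142 + 0.0384 + 0.0431 = 0.2957

0.296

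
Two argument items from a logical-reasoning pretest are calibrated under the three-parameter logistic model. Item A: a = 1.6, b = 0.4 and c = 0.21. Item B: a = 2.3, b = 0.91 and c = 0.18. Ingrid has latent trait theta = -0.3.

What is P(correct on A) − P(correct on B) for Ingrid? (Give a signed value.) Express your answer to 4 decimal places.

0.1766

P(theta) = c + (1 − c) · 1 / (1 + exp(−a(theta − b)))
P_A = 0.4043
P_B = 0.2278
P_A − P_B = 0.1766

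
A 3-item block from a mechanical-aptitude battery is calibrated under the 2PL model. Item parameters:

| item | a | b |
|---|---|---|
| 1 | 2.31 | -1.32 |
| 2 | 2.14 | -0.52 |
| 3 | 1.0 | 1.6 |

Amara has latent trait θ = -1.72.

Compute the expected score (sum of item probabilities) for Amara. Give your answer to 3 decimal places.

P(θ) = 1 / (1 + exp(−a(θ − b)))
P_1 = 1/(1+e^{0.9240}) = 0.2841
P_2 = 1/(1+e^{2.5680}) = 0.0712
P_3 = 1/(1+e^{3.3200}) = 0.0349
E[score] = 0.2841 + 0.0712 + 0.0349 = 0.3903

0.390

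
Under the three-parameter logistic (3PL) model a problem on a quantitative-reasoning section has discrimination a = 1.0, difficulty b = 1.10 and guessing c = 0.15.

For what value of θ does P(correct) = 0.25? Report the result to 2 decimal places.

P(θ) = c + (1 − c) · 1 / (1 + exp(−a(θ − b)))
Remove guessing floor: (0.25 − 0.15)/(1 − 0.15) = 0.1176
logit = ln(0.1176/0.8824) = -2.0149
θ = b + logit/(a) = 1.10 + (-2.0149)/1.0000 = -0.9149

-0.91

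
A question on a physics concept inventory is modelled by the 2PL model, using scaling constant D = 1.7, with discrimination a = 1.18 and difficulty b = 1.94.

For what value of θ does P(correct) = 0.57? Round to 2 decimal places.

P(θ) = 1 / (1 + exp(−D·a(θ − b)))
logit = ln(0.5700/0.4300) = 0.2819
θ = b + logit/(1.7·a) = 1.94 + 0.2819/2.0060 = 2.0805

2.08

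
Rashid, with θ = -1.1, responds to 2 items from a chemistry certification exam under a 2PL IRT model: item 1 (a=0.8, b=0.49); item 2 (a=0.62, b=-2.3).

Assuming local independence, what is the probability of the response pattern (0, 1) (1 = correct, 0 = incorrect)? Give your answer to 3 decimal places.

P(θ) = 1 / (1 + exp(−a(θ − b)))
P_1 = 1/(1+e^{1.2720}) = 0.2189
P_2 = 1/(1+e^{-0.7440}) = 0.6779
L = (1−P_1) × P_2 = 0.7811 × 0.6779 = 0.52947

0.529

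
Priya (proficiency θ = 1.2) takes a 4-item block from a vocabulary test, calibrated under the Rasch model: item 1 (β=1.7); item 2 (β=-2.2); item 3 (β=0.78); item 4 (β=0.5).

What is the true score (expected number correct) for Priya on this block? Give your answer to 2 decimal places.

P(θ) = 1 / (1 + exp(−(θ − β)))
P_1 = 1/(1+e^{0.5000}) = 0.3775
P_2 = 1/(1+e^{-3.4000}) = 0.9677
P_3 = 1/(1+e^{-0.4200}) = 0.6035
P_4 = 1/(1+e^{-0.7000}) = 0.6682
E[score] = 0.3775 + 0.9677 + 0.6035 + 0.6682 = 2.6169

2.62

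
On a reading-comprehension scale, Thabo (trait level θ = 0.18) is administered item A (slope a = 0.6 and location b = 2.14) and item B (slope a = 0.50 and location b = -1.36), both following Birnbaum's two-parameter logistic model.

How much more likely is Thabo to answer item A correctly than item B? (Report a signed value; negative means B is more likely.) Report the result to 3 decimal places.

P(θ) = 1 / (1 + exp(−a(θ − b)))
P_A = 0.2358
P_B = 0.6835
P_A − P_B = -0.4477

-0.448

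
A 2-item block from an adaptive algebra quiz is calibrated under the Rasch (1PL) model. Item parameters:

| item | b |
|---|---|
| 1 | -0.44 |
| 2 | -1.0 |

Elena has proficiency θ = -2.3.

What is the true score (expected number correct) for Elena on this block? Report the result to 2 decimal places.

0.35

P(θ) = 1 / (1 + exp(−(θ − b)))
P_1 = 1/(1+e^{1.8600}) = 0.1347
P_2 = 1/(1+e^{1.3000}) = 0.2142
E[score] = 0.1347 + 0.2142 = 0.3489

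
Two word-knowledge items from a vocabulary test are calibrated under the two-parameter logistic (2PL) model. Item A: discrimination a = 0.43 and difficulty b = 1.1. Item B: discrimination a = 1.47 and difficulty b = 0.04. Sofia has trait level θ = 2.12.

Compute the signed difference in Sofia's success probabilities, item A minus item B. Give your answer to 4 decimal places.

-0.3472

P(θ) = 1 / (1 + exp(−a(θ − b)))
P_A = 0.6079
P_B = 0.9551
P_A − P_B = -0.3472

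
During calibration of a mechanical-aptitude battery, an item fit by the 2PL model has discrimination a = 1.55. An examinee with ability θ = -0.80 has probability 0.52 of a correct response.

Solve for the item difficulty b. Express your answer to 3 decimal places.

P(θ) = 1 / (1 + exp(−a(θ − b)))
logit(0.52) = ln(0.52/0.48) = 0.0800
b = θ − logit/(a) = -0.80 − 0.0800/1.5500 = -0.8516

-0.852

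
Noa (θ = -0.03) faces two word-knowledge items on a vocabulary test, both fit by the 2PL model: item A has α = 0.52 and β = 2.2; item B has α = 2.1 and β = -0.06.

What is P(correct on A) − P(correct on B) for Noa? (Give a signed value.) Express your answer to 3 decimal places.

-0.277

P(θ) = 1 / (1 + exp(−α(θ − β)))
P_A = 0.2387
P_B = 0.5157
P_A − P_B = -0.2770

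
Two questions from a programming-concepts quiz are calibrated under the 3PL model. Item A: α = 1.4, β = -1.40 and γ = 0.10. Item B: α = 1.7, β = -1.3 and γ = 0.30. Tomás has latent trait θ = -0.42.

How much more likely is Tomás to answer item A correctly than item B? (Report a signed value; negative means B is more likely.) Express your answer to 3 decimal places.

-0.054

P(θ) = γ + (1 − γ) · 1 / (1 + exp(−α(θ − β)))
P_A = 0.8179
P_B = 0.8719
P_A − P_B = -0.0540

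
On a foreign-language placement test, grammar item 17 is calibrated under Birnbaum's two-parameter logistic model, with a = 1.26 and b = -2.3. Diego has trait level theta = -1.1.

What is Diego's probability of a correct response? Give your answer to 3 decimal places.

0.819

P(theta) = 1 / (1 + exp(−a(theta − b)))
Exponent: 1.26 × (-1.1 − (-2.3)) = 1.5120
1/(1 + e^{-1.5120}) = 0.8194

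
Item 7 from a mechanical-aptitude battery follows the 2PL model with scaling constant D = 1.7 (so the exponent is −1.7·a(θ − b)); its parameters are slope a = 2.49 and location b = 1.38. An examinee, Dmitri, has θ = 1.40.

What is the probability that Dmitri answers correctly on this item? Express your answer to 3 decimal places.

0.521

P(θ) = 1 / (1 + exp(−D·a(θ − b)))
Exponent: 1.7 × 2.49 × (1.40 − 1.38) = 0.0847
1/(1 + e^{-0.0847}) = 0.5212
P = 0.5212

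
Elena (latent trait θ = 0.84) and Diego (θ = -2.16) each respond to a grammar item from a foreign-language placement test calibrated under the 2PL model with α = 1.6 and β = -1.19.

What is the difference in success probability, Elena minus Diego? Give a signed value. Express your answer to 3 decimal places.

0.788

P(θ) = 1 / (1 + exp(−α(θ − β)))
P(Elena) = 0.9626  [exponent 3.2480]
P(Diego) = 0.1748  [exponent -1.5520]
Difference = 0.9626 − 0.1748 = 0.7878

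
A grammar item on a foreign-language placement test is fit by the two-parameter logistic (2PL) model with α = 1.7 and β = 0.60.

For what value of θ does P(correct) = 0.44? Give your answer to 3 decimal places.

0.458

P(θ) = 1 / (1 + exp(−α(θ − β)))
logit = ln(0.4400/0.5600) = -0.2412
θ = β + logit/(α) = 0.60 + (-0.2412)/1.7000 = 0.4581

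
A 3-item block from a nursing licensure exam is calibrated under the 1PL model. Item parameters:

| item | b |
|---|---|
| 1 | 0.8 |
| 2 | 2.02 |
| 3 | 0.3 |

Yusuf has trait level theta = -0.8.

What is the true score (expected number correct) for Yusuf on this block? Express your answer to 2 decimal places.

0.47

P(theta) = 1 / (1 + exp(−(theta − b)))
P_1 = 1/(1+e^{1.6000}) = 0.1680
P_2 = 1/(1+e^{2.8200}) = 0.0563
P_3 = 1/(1+e^{1.1000}) = 0.2497
E[score] = 0.1680 + 0.0563 + 0.2497 = 0.4740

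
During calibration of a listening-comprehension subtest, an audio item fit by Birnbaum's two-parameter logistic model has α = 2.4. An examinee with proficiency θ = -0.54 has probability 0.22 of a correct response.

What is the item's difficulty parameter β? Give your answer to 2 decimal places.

P(θ) = 1 / (1 + exp(−α(θ − β)))
logit(0.22) = ln(0.22/0.78) = -1.2657
β = θ − logit/(α) = -0.54 − (-1.2657)/2.4000 = -0.0126

-0.01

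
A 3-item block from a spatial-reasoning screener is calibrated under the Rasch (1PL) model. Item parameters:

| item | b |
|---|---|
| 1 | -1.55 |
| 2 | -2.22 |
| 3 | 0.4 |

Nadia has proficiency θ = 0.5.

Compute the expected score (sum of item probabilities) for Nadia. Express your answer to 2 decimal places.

P(θ) = 1 / (1 + exp(−(θ − b)))
P_1 = 1/(1+e^{-2.0500}) = 0.8859
P_2 = 1/(1+e^{-2.7200}) = 0.9382
P_3 = 1/(1+e^{-0.1000}) = 0.5250
E[score] = 0.8859 + 0.9382 + 0.5250 = 2.3491

2.35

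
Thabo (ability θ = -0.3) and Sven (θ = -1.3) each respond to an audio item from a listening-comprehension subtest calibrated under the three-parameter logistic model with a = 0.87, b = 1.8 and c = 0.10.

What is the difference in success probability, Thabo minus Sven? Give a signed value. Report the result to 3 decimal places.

0.068

P(θ) = c + (1 − c) · 1 / (1 + exp(−a(θ − b)))
P(Thabo) = 0.2247  [exponent -1.8270]
P(Sven) = 0.1568  [exponent -2.6970]
Difference = 0.2247 − 0.1568 = 0.0679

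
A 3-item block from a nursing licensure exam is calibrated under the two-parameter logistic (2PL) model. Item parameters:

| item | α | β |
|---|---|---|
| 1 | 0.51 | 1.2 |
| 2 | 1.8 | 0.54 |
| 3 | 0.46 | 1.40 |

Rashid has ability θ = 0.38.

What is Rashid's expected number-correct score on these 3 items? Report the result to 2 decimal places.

P(θ) = 1 / (1 + exp(−α(θ − β)))
P_1 = 1/(1+e^{0.4182}) = 0.3969
P_2 = 1/(1+e^{0.2880}) = 0.4285
P_3 = 1/(1+e^{0.4692}) = 0.3848
E[score] = 0.3969 + 0.4285 + 0.3848 = 1.2102

1.21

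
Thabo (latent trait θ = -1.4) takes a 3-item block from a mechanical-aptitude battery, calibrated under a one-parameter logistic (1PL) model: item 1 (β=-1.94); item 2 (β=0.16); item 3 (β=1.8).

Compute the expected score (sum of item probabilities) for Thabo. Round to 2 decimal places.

P(θ) = 1 / (1 + exp(−(θ − β)))
P_1 = 1/(1+e^{-0.5400}) = 0.6318
P_2 = 1/(1+e^{1.5600}) = 0.1736
P_3 = 1/(1+e^{3.2000}) = 0.0392
E[score] = 0.6318 + 0.1736 + 0.0392 = 0.8446

0.84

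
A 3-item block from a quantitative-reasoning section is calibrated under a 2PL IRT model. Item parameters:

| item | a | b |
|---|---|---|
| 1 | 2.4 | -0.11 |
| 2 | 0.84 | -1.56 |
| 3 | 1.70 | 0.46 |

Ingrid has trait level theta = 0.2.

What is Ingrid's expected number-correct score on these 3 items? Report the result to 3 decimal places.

1.883

P(theta) = 1 / (1 + exp(−a(theta − b)))
P_1 = 1/(1+e^{-0.7440}) = 0.6779
P_2 = 1/(1+e^{-1.4784}) = 0.8143
P_3 = 1/(1+e^{0.4420}) = 0.3913
E[score] = 0.6779 + 0.8143 + 0.3913 = 1.8835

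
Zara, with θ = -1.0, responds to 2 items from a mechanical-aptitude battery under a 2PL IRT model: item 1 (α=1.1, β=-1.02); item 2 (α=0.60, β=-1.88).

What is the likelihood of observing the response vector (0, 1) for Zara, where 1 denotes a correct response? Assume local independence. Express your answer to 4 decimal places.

0.3110

P(θ) = 1 / (1 + exp(−α(θ − β)))
P_1 = 1/(1+e^{-0.0220}) = 0.5055
P_2 = 1/(1+e^{-0.5280}) = 0.6290
L = (1−P_1) × P_2 = 0.4945 × 0.6290 = 0.31105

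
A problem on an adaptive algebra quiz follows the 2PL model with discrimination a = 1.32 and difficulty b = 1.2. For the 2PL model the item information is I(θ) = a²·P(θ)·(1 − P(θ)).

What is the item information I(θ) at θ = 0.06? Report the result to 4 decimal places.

P = 1/(1+e^{1.5048}) = 0.1817
P(1−P) = 0.1817 × 0.8183 = 0.1487
I = a² × P(1−P) = 1.32² × 0.1487 = 0.25908

0.2591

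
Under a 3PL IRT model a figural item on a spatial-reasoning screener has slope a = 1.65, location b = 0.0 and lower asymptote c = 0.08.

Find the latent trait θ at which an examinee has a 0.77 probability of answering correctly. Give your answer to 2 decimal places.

P(θ) = c + (1 − c) · 1 / (1 + exp(−a(θ − b)))
Remove guessing floor: (0.77 − 0.08)/(1 − 0.08) = 0.7500
logit = ln(0.7500/0.2500) = 1.0986
θ = b + logit/(a) = 0.0 + 1.0986/1.6500 = 0.6658

0.67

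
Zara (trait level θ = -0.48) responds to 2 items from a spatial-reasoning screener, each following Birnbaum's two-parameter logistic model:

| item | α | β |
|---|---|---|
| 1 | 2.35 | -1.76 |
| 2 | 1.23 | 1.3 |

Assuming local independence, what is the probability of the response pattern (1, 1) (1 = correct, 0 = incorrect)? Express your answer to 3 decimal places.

0.096

P(θ) = 1 / (1 + exp(−α(θ − β)))
P_1 = 1/(1+e^{-3.0080}) = 0.9529
P_2 = 1/(1+e^{2.1894}) = 0.1007
L = P_1 × P_2 = 0.9529 × 0.1007 = 0.09597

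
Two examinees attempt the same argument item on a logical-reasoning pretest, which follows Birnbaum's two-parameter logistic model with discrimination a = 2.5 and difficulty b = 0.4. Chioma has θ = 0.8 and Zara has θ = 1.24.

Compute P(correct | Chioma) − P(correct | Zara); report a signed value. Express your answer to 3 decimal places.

-0.160

P(θ) = 1 / (1 + exp(−a(θ − b)))
P(Chioma) = 0.7311  [exponent 1.0000]
P(Zara) = 0.8909  [exponent 2.1000]
Difference = 0.7311 − 0.8909 = -0.1598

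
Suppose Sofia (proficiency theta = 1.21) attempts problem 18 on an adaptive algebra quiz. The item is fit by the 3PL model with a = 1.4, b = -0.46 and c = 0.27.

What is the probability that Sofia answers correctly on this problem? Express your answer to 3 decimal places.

0.936

P(theta) = c + (1 − c) · 1 / (1 + exp(−a(theta − b)))
Exponent: 1.4 × (1.21 − (-0.46)) = 2.3380
1/(1 + e^{-2.3380}) = 0.9120
P = 0.27 + 0.73 × 0.9120 = 0.9357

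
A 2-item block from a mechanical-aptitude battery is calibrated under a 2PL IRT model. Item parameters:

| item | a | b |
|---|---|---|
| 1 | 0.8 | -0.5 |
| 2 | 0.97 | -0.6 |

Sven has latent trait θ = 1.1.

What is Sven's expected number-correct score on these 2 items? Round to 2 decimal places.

1.62

P(θ) = 1 / (1 + exp(−a(θ − b)))
P_1 = 1/(1+e^{-1.2800}) = 0.7824
P_2 = 1/(1+e^{-1.6490}) = 0.8388
E[score] = 0.7824 + 0.8388 = 1.6212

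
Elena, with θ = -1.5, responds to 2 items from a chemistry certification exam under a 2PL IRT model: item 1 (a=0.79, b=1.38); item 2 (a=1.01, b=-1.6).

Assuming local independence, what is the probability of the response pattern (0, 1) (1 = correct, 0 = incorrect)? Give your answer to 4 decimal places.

P(θ) = 1 / (1 + exp(−a(θ − b)))
P_1 = 1/(1+e^{2.2752}) = 0.0932
P_2 = 1/(1+e^{-0.1010}) = 0.5252
L = (1−P_1) × P_2 = 0.9068 × 0.5252 = 0.47628

0.4763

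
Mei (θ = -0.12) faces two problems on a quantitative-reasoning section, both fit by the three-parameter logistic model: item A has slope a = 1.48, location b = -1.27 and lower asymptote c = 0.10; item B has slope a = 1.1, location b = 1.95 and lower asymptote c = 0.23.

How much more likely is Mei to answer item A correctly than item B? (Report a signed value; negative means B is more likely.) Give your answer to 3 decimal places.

P(θ) = c + (1 − c) · 1 / (1 + exp(−a(θ − b)))
P_A = 0.8612
P_B = 0.3016
P_A − P_B = 0.5596

0.560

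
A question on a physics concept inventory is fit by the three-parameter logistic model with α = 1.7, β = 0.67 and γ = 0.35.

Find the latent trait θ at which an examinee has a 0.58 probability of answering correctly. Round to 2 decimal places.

0.32

P(θ) = γ + (1 − γ) · 1 / (1 + exp(−α(θ − β)))
Remove guessing floor: (0.58 − 0.35)/(1 − 0.35) = 0.3538
logit = ln(0.3538/0.6462) = -0.6022
θ = β + logit/(α) = 0.67 + (-0.6022)/1.7000 = 0.3158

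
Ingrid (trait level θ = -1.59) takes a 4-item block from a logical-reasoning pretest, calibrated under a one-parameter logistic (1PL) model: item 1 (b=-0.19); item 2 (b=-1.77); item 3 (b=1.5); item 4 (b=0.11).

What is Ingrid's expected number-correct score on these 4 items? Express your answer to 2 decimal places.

P(θ) = 1 / (1 + exp(−(θ − b)))
P_1 = 1/(1+e^{1.4000}) = 0.1978
P_2 = 1/(1+e^{-0.1800}) = 0.5449
P_3 = 1/(1+e^{3.0900}) = 0.0435
P_4 = 1/(1+e^{1.7000}) = 0.1545
E[score] = 0.1978 + 0.5449 + 0.0435 + 0.1545 = 0.9407

0.94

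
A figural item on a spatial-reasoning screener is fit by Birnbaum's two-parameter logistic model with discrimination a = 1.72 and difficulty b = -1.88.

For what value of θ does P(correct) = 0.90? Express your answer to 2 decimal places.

-0.60

P(θ) = 1 / (1 + exp(−a(θ − b)))
logit = ln(0.9000/0.1000) = 2.1972
θ = b + logit/(a) = -1.88 + 2.1972/1.7200 = -0.6025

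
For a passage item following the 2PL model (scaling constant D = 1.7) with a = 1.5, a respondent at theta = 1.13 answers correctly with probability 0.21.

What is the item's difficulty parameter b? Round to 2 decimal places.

1.65

P(theta) = 1 / (1 + exp(−D·a(theta − b)))
logit(0.21) = ln(0.21/0.79) = -1.3249
b = theta − logit/(1.7·a) = 1.13 − (-1.3249)/2.5500 = 1.6496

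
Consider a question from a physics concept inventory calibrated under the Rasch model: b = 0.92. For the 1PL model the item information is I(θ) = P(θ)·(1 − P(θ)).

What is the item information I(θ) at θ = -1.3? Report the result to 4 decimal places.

0.0884

P = 1/(1+e^{2.2200}) = 0.0980
P(1−P) = 0.0980 × 0.9020 = 0.0884
I = P(1−P) = 0.08837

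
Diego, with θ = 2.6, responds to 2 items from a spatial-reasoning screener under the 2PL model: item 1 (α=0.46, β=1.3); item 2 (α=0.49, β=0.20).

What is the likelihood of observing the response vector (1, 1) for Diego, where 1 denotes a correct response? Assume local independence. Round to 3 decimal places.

P(θ) = 1 / (1 + exp(−α(θ − β)))
P_1 = 1/(1+e^{-0.5980}) = 0.6452
P_2 = 1/(1+e^{-1.1760}) = 0.7642
L = P_1 × P_2 = 0.6452 × 0.7642 = 0.49308

0.493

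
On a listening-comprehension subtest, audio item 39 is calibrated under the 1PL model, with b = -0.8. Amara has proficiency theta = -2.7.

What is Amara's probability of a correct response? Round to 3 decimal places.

P(theta) = 1 / (1 + exp(−(theta − b)))
Exponent: (-2.7 − (-0.8)) = -1.9000
1/(1 + e^{1.9000}) = 0.1301
P = 0.1301

0.130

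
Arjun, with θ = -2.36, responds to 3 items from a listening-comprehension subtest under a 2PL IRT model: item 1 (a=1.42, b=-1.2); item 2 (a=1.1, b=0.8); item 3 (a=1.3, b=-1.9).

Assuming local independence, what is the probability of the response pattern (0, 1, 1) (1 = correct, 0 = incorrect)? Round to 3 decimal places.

0.009

P(θ) = 1 / (1 + exp(−a(θ − b)))
P_1 = 1/(1+e^{1.6472}) = 0.1615
P_2 = 1/(1+e^{3.4760}) = 0.0300
P_3 = 1/(1+e^{0.5980}) = 0.3548
L = (1−P_1) × P_2 × P_3 = 0.8385 × 0.0300 × 0.3548 = 0.00893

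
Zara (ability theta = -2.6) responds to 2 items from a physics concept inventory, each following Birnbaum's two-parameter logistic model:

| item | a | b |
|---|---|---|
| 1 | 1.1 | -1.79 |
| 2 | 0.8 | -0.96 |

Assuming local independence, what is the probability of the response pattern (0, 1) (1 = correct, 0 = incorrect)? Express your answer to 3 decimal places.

0.150

P(theta) = 1 / (1 + exp(−a(theta − b)))
P_1 = 1/(1+e^{0.8910}) = 0.2909
P_2 = 1/(1+e^{1.3120}) = 0.2122
L = (1−P_1) × P_2 = 0.7091 × 0.2122 = 0.15044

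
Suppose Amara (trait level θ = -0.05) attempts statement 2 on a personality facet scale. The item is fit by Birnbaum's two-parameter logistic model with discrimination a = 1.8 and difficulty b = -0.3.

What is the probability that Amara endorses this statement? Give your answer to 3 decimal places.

P(θ) = 1 / (1 + exp(−a(θ − b)))
Exponent: 1.8 × (-0.05 − (-0.3)) = 0.4500
1/(1 + e^{-0.4500}) = 0.6106

0.611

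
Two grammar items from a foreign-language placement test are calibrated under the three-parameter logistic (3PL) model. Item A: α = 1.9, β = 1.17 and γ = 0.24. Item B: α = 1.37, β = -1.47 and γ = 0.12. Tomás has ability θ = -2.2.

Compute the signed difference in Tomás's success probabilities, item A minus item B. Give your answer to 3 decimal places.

-0.115

P(θ) = γ + (1 − γ) · 1 / (1 + exp(−α(θ − β)))
P_A = 0.2413
P_B = 0.3567
P_A − P_B = -0.1154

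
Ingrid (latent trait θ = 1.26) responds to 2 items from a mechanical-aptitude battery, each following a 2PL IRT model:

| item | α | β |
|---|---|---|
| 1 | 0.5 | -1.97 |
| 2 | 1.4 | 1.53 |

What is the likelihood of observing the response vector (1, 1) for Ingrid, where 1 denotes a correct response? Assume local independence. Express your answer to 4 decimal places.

0.3392

P(θ) = 1 / (1 + exp(−α(θ − β)))
P_1 = 1/(1+e^{-1.6150}) = 0.8341
P_2 = 1/(1+e^{0.3780}) = 0.4066
L = P_1 × P_2 = 0.8341 × 0.4066 = 0.33915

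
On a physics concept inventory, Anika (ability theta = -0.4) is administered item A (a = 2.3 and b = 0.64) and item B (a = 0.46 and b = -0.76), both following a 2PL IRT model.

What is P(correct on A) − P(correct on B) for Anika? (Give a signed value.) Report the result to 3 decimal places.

P(theta) = 1 / (1 + exp(−a(theta − b)))
P_A = 0.0838
P_B = 0.5413
P_A − P_B = -0.4575

-0.458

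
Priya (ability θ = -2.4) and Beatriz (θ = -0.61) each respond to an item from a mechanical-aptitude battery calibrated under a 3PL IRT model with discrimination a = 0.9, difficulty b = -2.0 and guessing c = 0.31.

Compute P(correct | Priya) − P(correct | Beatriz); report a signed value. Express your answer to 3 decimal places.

-0.253

P(θ) = c + (1 − c) · 1 / (1 + exp(−a(θ − b)))
P(Priya) = 0.5936  [exponent -0.3600]
P(Beatriz) = 0.8465  [exponent 1.2510]
Difference = 0.5936 − 0.8465 = -0.2529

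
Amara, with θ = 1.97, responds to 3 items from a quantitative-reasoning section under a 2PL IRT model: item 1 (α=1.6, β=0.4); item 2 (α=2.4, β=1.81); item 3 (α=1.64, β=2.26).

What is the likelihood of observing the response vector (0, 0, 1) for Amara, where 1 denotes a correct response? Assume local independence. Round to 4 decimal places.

0.0117

P(θ) = 1 / (1 + exp(−α(θ − β)))
P_1 = 1/(1+e^{-2.5120}) = 0.9250
P_2 = 1/(1+e^{-0.3840}) = 0.5948
P_3 = 1/(1+e^{0.4756}) = 0.3833
L = (1−P_1) × (1−P_2) × P_3 = 0.0750 × 0.4052 × 0.3833 = 0.01165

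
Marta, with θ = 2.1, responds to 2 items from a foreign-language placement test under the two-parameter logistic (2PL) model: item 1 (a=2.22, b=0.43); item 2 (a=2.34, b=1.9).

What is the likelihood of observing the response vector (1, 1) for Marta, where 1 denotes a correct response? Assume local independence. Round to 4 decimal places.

0.6002

P(θ) = 1 / (1 + exp(−a(θ − b)))
P_1 = 1/(1+e^{-3.7074}) = 0.9760
P_2 = 1/(1+e^{-0.4680}) = 0.6149
L = P_1 × P_2 = 0.9760 × 0.6149 = 0.60018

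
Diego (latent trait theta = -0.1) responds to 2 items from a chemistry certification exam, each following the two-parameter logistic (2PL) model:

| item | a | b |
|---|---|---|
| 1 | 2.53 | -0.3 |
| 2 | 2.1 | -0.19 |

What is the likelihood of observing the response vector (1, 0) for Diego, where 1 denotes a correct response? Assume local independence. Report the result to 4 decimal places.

P(theta) = 1 / (1 + exp(−a(theta − b)))
P_1 = 1/(1+e^{-0.5060}) = 0.6239
P_2 = 1/(1+e^{-0.1890}) = 0.5471
L = P_1 × (1−P_2) = 0.6239 × 0.4529 = 0.28254

0.2825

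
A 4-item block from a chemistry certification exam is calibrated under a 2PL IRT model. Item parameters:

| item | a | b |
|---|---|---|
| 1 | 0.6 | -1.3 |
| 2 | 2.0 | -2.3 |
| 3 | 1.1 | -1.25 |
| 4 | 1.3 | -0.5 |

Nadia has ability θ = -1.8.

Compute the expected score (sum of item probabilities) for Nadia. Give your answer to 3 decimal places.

P(θ) = 1 / (1 + exp(−a(θ − b)))
P_1 = 1/(1+e^{0.3000}) = 0.4256
P_2 = 1/(1+e^{-1.0000}) = 0.7311
P_3 = 1/(1+e^{0.6050}) = 0.3532
P_4 = 1/(1+e^{1.6900}) = 0.1558
E[score] = 0.4256 + 0.7311 + 0.3532 + 0.1558 = 1.6656

1.666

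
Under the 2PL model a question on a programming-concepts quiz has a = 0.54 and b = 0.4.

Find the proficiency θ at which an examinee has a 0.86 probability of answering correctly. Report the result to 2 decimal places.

P(θ) = 1 / (1 + exp(−a(θ − b)))
logit = ln(0.8600/0.1400) = 1.8153
θ = b + logit/(a) = 0.4 + 1.8153/0.5400 = 3.7616

3.76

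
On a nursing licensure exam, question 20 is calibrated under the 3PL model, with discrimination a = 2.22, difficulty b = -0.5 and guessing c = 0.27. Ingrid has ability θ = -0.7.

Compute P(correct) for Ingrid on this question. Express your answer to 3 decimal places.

P(θ) = c + (1 − c) · 1 / (1 + exp(−a(θ − b)))
Exponent: 2.22 × (-0.7 − (-0.5)) = -0.4440
1/(1 + e^{0.4440}) = 0.3908
P = 0.27 + 0.73 × 0.3908 = 0.5553

0.555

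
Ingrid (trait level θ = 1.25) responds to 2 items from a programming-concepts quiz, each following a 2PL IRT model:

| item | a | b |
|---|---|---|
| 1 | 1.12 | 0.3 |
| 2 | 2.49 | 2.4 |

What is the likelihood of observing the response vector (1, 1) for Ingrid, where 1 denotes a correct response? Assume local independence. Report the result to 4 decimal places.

0.0401

P(θ) = 1 / (1 + exp(−a(θ − b)))
P_1 = 1/(1+e^{-1.0640}) = 0.7435
P_2 = 1/(1+e^{2.8635}) = 0.0540
L = P_1 × P_2 = 0.7435 × 0.0540 = 0.04014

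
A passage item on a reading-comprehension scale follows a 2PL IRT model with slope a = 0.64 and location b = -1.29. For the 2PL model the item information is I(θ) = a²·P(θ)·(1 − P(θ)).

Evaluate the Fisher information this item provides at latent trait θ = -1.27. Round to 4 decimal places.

0.1024

P = 1/(1+e^{-0.0128}) = 0.5032
P(1−P) = 0.5032 × 0.4968 = 0.2500
I = a² × P(1−P) = 0.64² × 0.2500 = 0.10240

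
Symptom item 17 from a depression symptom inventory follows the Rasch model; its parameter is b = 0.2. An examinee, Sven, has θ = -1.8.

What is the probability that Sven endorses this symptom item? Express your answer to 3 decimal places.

0.119

P(θ) = 1 / (1 + exp(−(θ − b)))
Exponent: (-1.8 − 0.2) = -2.0000
1/(1 + e^{2.0000}) = 0.1192
P = 0.1192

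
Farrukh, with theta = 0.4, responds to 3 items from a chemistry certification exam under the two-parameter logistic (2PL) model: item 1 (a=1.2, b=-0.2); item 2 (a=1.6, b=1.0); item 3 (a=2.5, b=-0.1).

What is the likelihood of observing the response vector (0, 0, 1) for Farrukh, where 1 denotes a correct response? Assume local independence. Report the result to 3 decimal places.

P(theta) = 1 / (1 + exp(−a(theta − b)))
P_1 = 1/(1+e^{-0.7200}) = 0.6726
P_2 = 1/(1+e^{0.9600}) = 0.2769
P_3 = 1/(1+e^{-1.2500}) = 0.7773
L = (1−P_1) × (1−P_2) × P_3 = 0.3274 × 0.7231 × 0.7773 = 0.18402

0.184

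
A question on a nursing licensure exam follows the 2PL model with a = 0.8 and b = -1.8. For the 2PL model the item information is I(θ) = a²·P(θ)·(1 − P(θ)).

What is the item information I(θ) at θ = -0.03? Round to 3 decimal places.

0.101

P = 1/(1+e^{-1.4160}) = 0.8047
P(1−P) = 0.8047 × 0.1953 = 0.1572
I = a² × P(1−P) = 0.8² × 0.1572 = 0.10058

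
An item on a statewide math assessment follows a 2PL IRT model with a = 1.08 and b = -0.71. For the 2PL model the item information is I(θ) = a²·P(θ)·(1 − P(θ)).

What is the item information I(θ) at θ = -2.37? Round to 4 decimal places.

P = 1/(1+e^{1.7928}) = 0.1427
P(1−P) = 0.1427 × 0.8573 = 0.1224
I = a² × P(1−P) = 1.08² × 0.1224 = 0.14272

0.1427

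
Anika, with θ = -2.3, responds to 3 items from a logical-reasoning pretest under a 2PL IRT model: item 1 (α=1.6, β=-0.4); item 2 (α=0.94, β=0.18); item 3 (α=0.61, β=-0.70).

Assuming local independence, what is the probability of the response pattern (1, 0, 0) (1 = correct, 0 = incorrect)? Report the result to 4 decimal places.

P(θ) = 1 / (1 + exp(−α(θ − β)))
P_1 = 1/(1+e^{3.0400}) = 0.0457
P_2 = 1/(1+e^{2.3312}) = 0.0886
P_3 = 1/(1+e^{0.9760}) = 0.2737
L = P_1 × (1−P_2) × (1−P_3) = 0.0457 × 0.9114 × 0.7263 = 0.03022

0.0302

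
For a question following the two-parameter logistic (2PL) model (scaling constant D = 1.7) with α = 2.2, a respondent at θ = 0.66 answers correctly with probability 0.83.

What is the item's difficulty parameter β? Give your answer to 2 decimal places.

P(θ) = 1 / (1 + exp(−D·α(θ − β)))
logit(0.83) = ln(0.83/0.17) = 1.5856
β = θ − logit/(1.7·α) = 0.66 − 1.5856/3.7400 = 0.2360

0.24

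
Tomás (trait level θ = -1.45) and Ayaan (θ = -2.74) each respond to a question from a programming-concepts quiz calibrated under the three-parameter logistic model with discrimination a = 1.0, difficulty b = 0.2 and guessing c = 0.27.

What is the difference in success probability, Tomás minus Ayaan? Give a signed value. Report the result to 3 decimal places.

0.081

P(θ) = c + (1 − c) · 1 / (1 + exp(−a(θ − b)))
P(Tomás) = 0.3876  [exponent -1.6500]
P(Ayaan) = 0.3067  [exponent -2.9400]
Difference = 0.3876 − 0.3067 = 0.0810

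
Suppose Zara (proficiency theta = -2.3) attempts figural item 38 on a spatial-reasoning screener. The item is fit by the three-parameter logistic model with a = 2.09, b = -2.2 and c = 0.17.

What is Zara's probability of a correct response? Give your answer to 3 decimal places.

0.542

P(theta) = c + (1 − c) · 1 / (1 + exp(−a(theta − b)))
Exponent: 2.09 × (-2.3 − (-2.2)) = -0.2090
1/(1 + e^{0.2090}) = 0.4479
P = 0.17 + 0.83 × 0.4479 = 0.5418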